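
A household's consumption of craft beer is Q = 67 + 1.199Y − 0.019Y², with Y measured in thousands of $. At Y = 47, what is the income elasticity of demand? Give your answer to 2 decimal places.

-0.34

At Y = 47: Q = 81.3820.
dQ/dY = 1.199 − 0.038Y = -0.58700.
η = (dQ/dY)·(Y/Q) = -0.58700 × (47/81.3820) = -0.34.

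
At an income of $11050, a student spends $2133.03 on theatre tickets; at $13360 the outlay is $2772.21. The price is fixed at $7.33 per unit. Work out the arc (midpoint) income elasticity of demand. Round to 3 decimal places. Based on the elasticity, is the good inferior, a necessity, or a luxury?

With a constant price, Q₁ = 2133.03/7.33 = 291.000 and Q₂ = 2772.21/7.33 = 378.201 (equivalently, work directly with expenditure since P cancels).
Midpoint %ΔQ = (2772.21 − 2133.03)/2452.62 = 0.26061; midpoint %ΔI = (13360 − 11050)/12205 = 0.18927.
η = 0.26061 / 0.18927 = 1.377.
η > 1 ⇒ luxury.

1.377 (luxury)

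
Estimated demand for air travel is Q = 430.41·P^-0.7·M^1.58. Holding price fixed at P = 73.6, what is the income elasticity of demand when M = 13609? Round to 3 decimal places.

For a multiplicative demand Q = A·P^α·M^β, the income elasticity is β everywhere.
Here β = 1.58, so η = 1.580.

1.580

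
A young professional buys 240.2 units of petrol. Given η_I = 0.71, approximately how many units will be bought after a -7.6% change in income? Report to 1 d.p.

%ΔQ ≈ η × %ΔI = 0.71 × (-7.6%) = -5.396%.
New Q ≈ 240.2 × (1 − 0.05396) = 227.2.

227.2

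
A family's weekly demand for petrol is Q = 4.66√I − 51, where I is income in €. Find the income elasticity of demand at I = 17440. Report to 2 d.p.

At I = 17440: Q = 564.402.
dQ/dI = 4.66/(2√I) = 0.0176434 at this income.
η = (dQ/dI)·(I/Q) = 0.0176434 × (17440/564.402) = 0.55.

0.55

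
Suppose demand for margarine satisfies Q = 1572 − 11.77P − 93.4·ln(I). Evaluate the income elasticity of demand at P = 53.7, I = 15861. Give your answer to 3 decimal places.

At P = 53.7, I = 15861: Q = 36.622.
Holding P constant, ∂Q/∂I = -93.4/I = -0.00588866.
η_I = (∂Q/∂I)·(I/Q) = -0.00588866 × (15861/36.622) = -2.550.

-2.550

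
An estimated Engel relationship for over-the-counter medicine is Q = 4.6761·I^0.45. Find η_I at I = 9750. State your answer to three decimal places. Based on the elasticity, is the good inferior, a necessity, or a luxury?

0.450 (necessity)

For Q = A·I^β the income elasticity is constant and equal to β.
Here β = 0.45, so η = 0.450.
Since 0 < η < 1, the good is a necessity.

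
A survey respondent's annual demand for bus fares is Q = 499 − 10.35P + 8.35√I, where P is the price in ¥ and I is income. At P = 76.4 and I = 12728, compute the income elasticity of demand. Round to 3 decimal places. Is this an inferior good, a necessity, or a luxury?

0.724 (necessity)

At P = 76.4, I = 12728: Q = 650.294.
Holding P constant, ∂Q/∂I = 8.35/(2√I) = 0.0370064.
η_I = (∂Q/∂I)·(I/Q) = 0.0370064 × (12728/650.294) = 0.724.
Since 0 < η < 1, this is a necessity.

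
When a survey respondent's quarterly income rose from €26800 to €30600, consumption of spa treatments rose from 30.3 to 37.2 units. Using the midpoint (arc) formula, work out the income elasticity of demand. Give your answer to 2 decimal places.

1.54

ΔQ = 37.2 − 30.3 = 6.9; midpoint Q̄ = (30.3 + 37.2)/2 = 33.75.
ΔI = 30600 − 26800 = 3800; midpoint Ī = (26800 + 30600)/2 = 28700.
η = (ΔQ/Q̄) ÷ (ΔI/Ī) = (6.9/33.75) ÷ (3800/28700) = 1.54.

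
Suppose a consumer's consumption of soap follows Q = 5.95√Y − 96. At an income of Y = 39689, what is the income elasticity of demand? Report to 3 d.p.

At Y = 39689: Q = 1089.365.
dQ/dY = 5.95/(2√Y) = 0.0149332 at this income.
η = (dQ/dY)·(Y/Q) = 0.0149332 × (39689/1089.365) = 0.544.

0.544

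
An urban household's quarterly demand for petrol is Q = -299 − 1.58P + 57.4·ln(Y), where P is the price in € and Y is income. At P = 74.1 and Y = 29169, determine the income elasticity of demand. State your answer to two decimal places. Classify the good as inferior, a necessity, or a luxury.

At P = 74.1, Y = 29169: Q = 174.043.
Holding P constant, ∂Q/∂Y = 57.4/Y = 0.00196784.
η_Y = (∂Q/∂Y)·(Y/Q) = 0.00196784 × (29169/174.043) = 0.33.
Since 0 < η < 1, this is a necessity.

0.33 (necessity)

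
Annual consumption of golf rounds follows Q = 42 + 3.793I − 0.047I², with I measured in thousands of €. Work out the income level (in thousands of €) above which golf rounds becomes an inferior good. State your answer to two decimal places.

dQ/dI = 3.793 − 0.094I.
The good is inferior where dQ/dI < 0. Setting dQ/dI = 0 gives I = 3.793 / 0.094 = 40.35.

40.35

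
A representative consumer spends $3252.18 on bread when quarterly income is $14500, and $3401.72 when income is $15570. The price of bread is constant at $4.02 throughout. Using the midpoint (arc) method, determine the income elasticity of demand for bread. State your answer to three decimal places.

0.632

With a constant price, Q₁ = 3252.18/4.02 = 809.000 and Q₂ = 3401.72/4.02 = 846.199 (equivalently, work directly with expenditure since P cancels).
Midpoint %ΔQ = (3401.72 − 3252.18)/3326.95 = 0.04495; midpoint %ΔI = (15570 − 14500)/15035 = 0.07117.
η = 0.04495 / 0.07117 = 0.632.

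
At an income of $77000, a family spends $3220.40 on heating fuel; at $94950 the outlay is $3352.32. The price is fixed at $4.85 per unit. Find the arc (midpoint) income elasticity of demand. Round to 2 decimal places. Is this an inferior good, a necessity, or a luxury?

With a constant price, Q₁ = 3220.40/4.85 = 664.000 and Q₂ = 3352.32/4.85 = 691.200 (equivalently, work directly with expenditure since P cancels).
Midpoint %ΔQ = (3352.32 − 3220.40)/3286.36 = 0.04014; midpoint %ΔI = (94950 − 77000)/85975 = 0.20878.
η = 0.04014 / 0.20878 = 0.19.
0 < η < 1 ⇒ necessity.

0.19 (necessity)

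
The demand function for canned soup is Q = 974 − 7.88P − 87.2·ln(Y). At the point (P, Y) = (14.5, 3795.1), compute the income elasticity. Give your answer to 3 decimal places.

-0.618

At P = 14.5, Y = 3795.1: Q = 141.084.
Holding P constant, ∂Q/∂Y = -87.2/Y = -0.022977.
η_Y = (∂Q/∂Y)·(Y/Q) = -0.022977 × (3795.1/141.084) = -0.618.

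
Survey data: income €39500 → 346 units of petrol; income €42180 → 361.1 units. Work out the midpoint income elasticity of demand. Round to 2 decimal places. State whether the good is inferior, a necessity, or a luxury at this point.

ΔQ = 361.1 − 346 = 15.1; midpoint Q̄ = (346 + 361.1)/2 = 353.55.
ΔI = 42180 − 39500 = 2680; midpoint Ī = (39500 + 42180)/2 = 40840.
η = (ΔQ/Q̄) ÷ (ΔI/Ī) = (15.1/353.55) ÷ (2680/40840) = 0.65.
0 < η < 1 ⇒ necessity.

0.65 (necessity)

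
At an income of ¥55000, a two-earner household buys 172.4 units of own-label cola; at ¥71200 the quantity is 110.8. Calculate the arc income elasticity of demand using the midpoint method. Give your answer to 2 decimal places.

ΔQ = 110.8 − 172.4 = -61.6; midpoint Q̄ = (172.4 + 110.8)/2 = 141.6.
ΔI = 71200 − 55000 = 16200; midpoint Ī = (55000 + 71200)/2 = 63100.
η = (ΔQ/Q̄) ÷ (ΔI/Ī) = (-61.6/141.6) ÷ (16200/63100) = -1.69.

-1.69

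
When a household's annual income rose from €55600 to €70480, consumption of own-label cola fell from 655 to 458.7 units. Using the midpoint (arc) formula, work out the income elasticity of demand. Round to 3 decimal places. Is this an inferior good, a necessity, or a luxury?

-1.493 (inferior good)

ΔQ = 458.7 − 655 = -196.3; midpoint Q̄ = (655 + 458.7)/2 = 556.85.
ΔI = 70480 − 55600 = 14880; midpoint Ī = (55600 + 70480)/2 = 63040.
η = (ΔQ/Q̄) ÷ (ΔI/Ī) = (-196.3/556.85) ÷ (14880/63040) = -1.493.
η < 0 ⇒ inferior good.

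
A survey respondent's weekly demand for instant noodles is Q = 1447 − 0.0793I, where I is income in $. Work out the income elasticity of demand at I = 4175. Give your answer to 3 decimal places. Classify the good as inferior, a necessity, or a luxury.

-0.297 (inferior good)

At I = 4175: Q = 1115.923.
dQ/dI = −0.0793.
η = (dQ/dI)·(I/Q) = -0.0793 × (4175/1115.923) = -0.297.
Since η < 0, the good is an inferior good.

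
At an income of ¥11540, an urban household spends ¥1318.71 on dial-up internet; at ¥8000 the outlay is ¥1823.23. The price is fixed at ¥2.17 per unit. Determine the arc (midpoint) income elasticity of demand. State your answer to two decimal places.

With a constant price, Q₁ = 1318.71/2.17 = 607.700 and Q₂ = 1823.23/2.17 = 840.198 (equivalently, work directly with expenditure since P cancels).
Midpoint %ΔQ = (1823.23 − 1318.71)/1570.97 = 0.32115; midpoint %ΔI = (8000 − 11540)/9770 = -0.36233.
η = 0.32115 / -0.36233 = -0.89.

-0.89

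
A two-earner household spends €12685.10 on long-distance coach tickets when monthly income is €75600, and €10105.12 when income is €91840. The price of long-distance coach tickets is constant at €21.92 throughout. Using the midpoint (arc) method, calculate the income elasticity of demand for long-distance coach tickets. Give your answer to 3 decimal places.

-1.167

With a constant price, Q₁ = 12685.10/21.92 = 578.700 and Q₂ = 10105.12/21.92 = 461.000 (equivalently, work directly with expenditure since P cancels).
Midpoint %ΔQ = (10105.12 − 12685.10)/11395.11 = -0.22641; midpoint %ΔI = (91840 − 75600)/83720 = 0.19398.
η = -0.22641 / 0.19398 = -1.167.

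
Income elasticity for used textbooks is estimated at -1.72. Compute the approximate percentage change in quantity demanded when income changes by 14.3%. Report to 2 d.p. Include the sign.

%ΔQ ≈ η × %ΔI = -1.72 × 14.3% = -24.60%.

-24.60%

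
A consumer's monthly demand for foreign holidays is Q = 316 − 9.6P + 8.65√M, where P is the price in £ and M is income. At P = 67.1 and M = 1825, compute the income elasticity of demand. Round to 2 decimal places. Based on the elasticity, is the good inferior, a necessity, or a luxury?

At P = 67.1, M = 1825: Q = 41.368.
Holding P constant, ∂Q/∂M = 8.65/(2√M) = 0.101241.
η_M = (∂Q/∂M)·(M/Q) = 0.101241 × (1825/41.368) = 4.47.
Since η > 1, this is a luxury.

4.47 (luxury)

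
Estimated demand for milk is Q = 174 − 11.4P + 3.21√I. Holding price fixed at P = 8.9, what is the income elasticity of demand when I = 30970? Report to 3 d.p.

At P = 8.9, I = 30970: Q = 637.445.
Holding P constant, ∂Q/∂I = 3.21/(2√I) = 0.0091202.
η_I = (∂Q/∂I)·(I/Q) = 0.0091202 × (30970/637.445) = 0.443.

0.443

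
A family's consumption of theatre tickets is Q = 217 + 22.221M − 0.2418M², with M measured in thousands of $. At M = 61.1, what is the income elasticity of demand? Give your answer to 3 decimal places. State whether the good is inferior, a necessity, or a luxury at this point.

-0.666 (inferior good)

At M = 61.1: Q = 672.0129.
dQ/dM = 22.221 − 0.4836M = -7.32696.
η = (dQ/dM)·(M/Q) = -7.32696 × (61.1/672.0129) = -0.666.
η < 0 ⇒ inferior good.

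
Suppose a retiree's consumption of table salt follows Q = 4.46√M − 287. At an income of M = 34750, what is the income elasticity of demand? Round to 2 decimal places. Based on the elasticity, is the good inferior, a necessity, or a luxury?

0.76 (necessity)

At M = 34750: Q = 544.404.
dQ/dM = 4.46/(2√M) = 0.0119627 at this income.
η = (dQ/dM)·(M/Q) = 0.0119627 × (34750/544.404) = 0.76.
Since 0 < η < 1, the good is a necessity.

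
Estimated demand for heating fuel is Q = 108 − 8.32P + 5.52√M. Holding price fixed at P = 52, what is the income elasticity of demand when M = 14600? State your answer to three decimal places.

At P = 52, M = 14600: Q = 342.344.
Holding P constant, ∂Q/∂M = 5.52/(2√M) = 0.0228419.
η_M = (∂Q/∂M)·(M/Q) = 0.0228419 × (14600/342.344) = 0.974.

0.974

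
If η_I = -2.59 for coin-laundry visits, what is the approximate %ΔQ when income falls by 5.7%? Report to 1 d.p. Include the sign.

14.8%

%ΔQ ≈ η × %ΔI = -2.59 × (-5.7%) = 14.8%.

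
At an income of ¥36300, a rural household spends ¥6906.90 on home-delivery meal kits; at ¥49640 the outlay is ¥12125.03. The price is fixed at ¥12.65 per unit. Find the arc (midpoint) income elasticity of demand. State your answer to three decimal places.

1.766

With a constant price, Q₁ = 6906.90/12.65 = 546.000 and Q₂ = 12125.03/12.65 = 958.500 (equivalently, work directly with expenditure since P cancels).
Midpoint %ΔQ = (12125.03 − 6906.90)/9515.97 = 0.54836; midpoint %ΔI = (49640 − 36300)/42970 = 0.31045.
η = 0.54836 / 0.31045 = 1.766.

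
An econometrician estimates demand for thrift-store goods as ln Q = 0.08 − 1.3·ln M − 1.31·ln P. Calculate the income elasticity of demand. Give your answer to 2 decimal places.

-1.30

In a log-linear demand, the coefficient on ln M is the income elasticity.
So η = -1.30.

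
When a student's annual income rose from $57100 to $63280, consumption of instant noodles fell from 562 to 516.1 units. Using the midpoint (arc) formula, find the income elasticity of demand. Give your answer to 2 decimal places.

ΔQ = 516.1 − 562 = -45.9; midpoint Q̄ = (562 + 516.1)/2 = 539.05.
ΔI = 63280 − 57100 = 6180; midpoint Ī = (57100 + 63280)/2 = 60190.
η = (ΔQ/Q̄) ÷ (ΔI/Ī) = (-45.9/539.05) ÷ (6180/60190) = -0.83.

-0.83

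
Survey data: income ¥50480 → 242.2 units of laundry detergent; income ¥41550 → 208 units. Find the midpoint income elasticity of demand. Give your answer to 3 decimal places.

0.783

ΔQ = 208 − 242.2 = -34.2; midpoint Q̄ = (242.2 + 208)/2 = 225.1.
ΔI = 41550 − 50480 = -8930; midpoint Ī = (50480 + 41550)/2 = 46015.
η = (ΔQ/Q̄) ÷ (ΔI/Ī) = (-34.2/225.1) ÷ (-8930/46015) = 0.783.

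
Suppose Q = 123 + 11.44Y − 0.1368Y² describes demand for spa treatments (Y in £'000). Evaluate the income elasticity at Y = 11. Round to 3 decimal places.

0.399

At Y = 11: Q = 232.2872.
dQ/dY = 11.44 − 0.2736Y = 8.43040.
η = (dQ/dY)·(Y/Q) = 8.43040 × (11/232.2872) = 0.399.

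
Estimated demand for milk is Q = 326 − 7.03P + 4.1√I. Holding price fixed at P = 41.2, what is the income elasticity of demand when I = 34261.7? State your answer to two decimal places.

0.48

At P = 41.2, I = 34261.7: Q = 795.271.
Holding P constant, ∂Q/∂I = 4.1/(2√I) = 0.0110751.
η_I = (∂Q/∂I)·(I/Q) = 0.0110751 × (34261.7/795.271) = 0.48.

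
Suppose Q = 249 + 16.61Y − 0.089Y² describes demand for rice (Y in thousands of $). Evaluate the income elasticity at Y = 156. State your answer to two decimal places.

At Y = 156: Q = 674.2560.
dQ/dY = 16.61 − 0.178Y = -11.15800.
η = (dQ/dY)·(Y/Q) = -11.15800 × (156/674.2560) = -2.58.

-2.58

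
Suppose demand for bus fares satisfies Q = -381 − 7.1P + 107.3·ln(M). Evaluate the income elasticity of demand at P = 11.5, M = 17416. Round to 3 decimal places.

At P = 11.5, M = 17416: Q = 585.150.
Holding P constant, ∂Q/∂M = 107.3/M = 0.006161.
η_M = (∂Q/∂M)·(M/Q) = 0.006161 × (17416/585.150) = 0.183.

0.183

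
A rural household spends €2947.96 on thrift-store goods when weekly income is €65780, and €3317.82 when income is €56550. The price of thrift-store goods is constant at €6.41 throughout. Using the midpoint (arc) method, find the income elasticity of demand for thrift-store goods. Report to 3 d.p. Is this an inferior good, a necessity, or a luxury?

With a constant price, Q₁ = 2947.96/6.41 = 459.900 and Q₂ = 3317.82/6.41 = 517.601 (equivalently, work directly with expenditure since P cancels).
Midpoint %ΔQ = (3317.82 − 2947.96)/3132.89 = 0.11806; midpoint %ΔI = (56550 − 65780)/61165 = -0.15090.
η = 0.11806 / -0.15090 = -0.782.
η < 0 ⇒ inferior good.

-0.782 (inferior good)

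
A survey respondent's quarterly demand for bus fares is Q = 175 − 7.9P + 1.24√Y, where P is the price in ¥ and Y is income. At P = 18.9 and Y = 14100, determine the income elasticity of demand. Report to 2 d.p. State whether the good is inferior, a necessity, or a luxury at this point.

0.43 (necessity)

At P = 18.9, Y = 14100: Q = 172.932.
Holding P constant, ∂Q/∂Y = 1.24/(2√Y) = 0.00522134.
η_Y = (∂Q/∂Y)·(Y/Q) = 0.00522134 × (14100/172.932) = 0.43.
Since 0 < η < 1, this is a necessity.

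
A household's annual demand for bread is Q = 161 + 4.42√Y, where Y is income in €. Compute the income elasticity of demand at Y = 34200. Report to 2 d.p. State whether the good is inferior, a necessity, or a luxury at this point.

0.42 (necessity)

At Y = 34200: Q = 978.401.
dQ/dY = 4.42/(2√Y) = 0.0119503 at this income.
η = (dQ/dY)·(Y/Q) = 0.0119503 × (34200/978.401) = 0.42.
Since 0 < η < 1, the good is a necessity.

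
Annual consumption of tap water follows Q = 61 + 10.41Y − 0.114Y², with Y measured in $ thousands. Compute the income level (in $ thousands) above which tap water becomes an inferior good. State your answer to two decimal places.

dQ/dY = 10.41 − 0.228Y.
The good is inferior where dQ/dY < 0. Setting dQ/dY = 0 gives Y = 10.41 / 0.228 = 45.66.

45.66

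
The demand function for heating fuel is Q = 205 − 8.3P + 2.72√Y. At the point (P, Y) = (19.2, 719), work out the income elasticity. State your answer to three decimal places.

0.308

At P = 19.2, Y = 719: Q = 118.575.
Holding P constant, ∂Q/∂Y = 2.72/(2√Y) = 0.0507194.
η_Y = (∂Q/∂Y)·(Y/Q) = 0.0507194 × (719/118.575) = 0.308.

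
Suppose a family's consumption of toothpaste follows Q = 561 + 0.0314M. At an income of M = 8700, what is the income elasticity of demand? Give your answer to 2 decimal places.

At M = 8700: Q = 834.180.
dQ/dM = 0.0314.
η = (dQ/dM)·(M/Q) = 0.0314 × (8700/834.180) = 0.33.

0.33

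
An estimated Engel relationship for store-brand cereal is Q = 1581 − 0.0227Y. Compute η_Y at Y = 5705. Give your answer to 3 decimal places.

At Y = 5705: Q = 1451.497.
dQ/dY = −0.0227.
η = (dQ/dY)·(Y/Q) = -0.0227 × (5705/1451.497) = -0.089.

-0.089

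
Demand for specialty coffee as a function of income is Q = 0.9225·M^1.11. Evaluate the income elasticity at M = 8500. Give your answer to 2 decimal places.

1.11

For Q = A·M^β the income elasticity is constant and equal to β.
Here β = 1.11, so η = 1.11.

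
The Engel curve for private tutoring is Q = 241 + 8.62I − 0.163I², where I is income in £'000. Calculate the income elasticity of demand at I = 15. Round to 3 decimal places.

At I = 15: Q = 333.6250.
dQ/dI = 8.62 − 0.326I = 3.73000.
η = (dQ/dI)·(I/Q) = 3.73000 × (15/333.6250) = 0.168.

0.168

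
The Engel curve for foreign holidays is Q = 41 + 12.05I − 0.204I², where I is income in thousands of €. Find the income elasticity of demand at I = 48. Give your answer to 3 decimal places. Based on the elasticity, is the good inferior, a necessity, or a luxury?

-2.421 (inferior good)

At I = 48: Q = 149.3840.
dQ/dI = 12.05 − 0.408I = -7.53400.
η = (dQ/dI)·(I/Q) = -7.53400 × (48/149.3840) = -2.421.
η < 0 ⇒ inferior good.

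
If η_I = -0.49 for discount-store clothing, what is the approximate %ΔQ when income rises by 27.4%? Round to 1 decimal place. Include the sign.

-13.4%

%ΔQ ≈ η × %ΔI = -0.49 × 27.4% = -13.4%.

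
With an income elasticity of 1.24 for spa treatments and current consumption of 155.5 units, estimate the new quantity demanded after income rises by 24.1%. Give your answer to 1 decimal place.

%ΔQ ≈ η × %ΔI = 1.24 × 24.1% = 29.884%.
New Q ≈ 155.5 × (1 + 0.29884) = 202.0.

202.0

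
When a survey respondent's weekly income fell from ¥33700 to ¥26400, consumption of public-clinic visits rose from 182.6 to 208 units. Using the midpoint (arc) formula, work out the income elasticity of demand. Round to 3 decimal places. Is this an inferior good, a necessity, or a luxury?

-0.535 (inferior good)

ΔQ = 208 − 182.6 = 25.4; midpoint Q̄ = (182.6 + 208)/2 = 195.3.
ΔI = 26400 − 33700 = -7300; midpoint Ī = (33700 + 26400)/2 = 30050.
η = (ΔQ/Q̄) ÷ (ΔI/Ī) = (25.4/195.3) ÷ (-7300/30050) = -0.535.
η < 0 ⇒ inferior good.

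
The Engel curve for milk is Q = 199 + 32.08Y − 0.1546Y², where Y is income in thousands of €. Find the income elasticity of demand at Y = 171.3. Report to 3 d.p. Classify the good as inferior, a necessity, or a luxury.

-3.090 (inferior good)

At Y = 171.3: Q = 1157.7695.
dQ/dY = 32.08 − 0.3092Y = -20.88596.
η = (dQ/dY)·(Y/Q) = -20.88596 × (171.3/1157.7695) = -3.090.
η < 0 ⇒ inferior good.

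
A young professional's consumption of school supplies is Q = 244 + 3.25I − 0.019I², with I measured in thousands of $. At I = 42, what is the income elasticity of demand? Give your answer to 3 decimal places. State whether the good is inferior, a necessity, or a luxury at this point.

At I = 42: Q = 346.9840.
dQ/dI = 3.25 − 0.038I = 1.65400.
η = (dQ/dI)·(I/Q) = 1.65400 × (42/346.9840) = 0.200.
0 < η < 1 ⇒ necessity.

0.200 (necessity)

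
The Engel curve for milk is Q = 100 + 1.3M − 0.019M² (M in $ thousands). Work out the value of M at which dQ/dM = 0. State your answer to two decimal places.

dQ/dM = 1.3 − 0.038M.
The good is inferior where dQ/dM < 0. Setting dQ/dM = 0 gives M = 1.3 / 0.038 = 34.21.

34.21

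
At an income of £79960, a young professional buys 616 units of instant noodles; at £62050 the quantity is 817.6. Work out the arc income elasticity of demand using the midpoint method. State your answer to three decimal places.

-1.115

ΔQ = 817.6 − 616 = 201.6; midpoint Q̄ = (616 + 817.6)/2 = 716.8.
ΔI = 62050 − 79960 = -17910; midpoint Ī = (79960 + 62050)/2 = 71005.
η = (ΔQ/Q̄) ÷ (ΔI/Ī) = (201.6/716.8) ÷ (-17910/71005) = -1.115.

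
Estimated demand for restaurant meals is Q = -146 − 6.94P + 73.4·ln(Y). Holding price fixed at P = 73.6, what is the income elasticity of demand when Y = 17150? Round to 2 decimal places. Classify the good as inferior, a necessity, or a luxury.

At P = 73.6, Y = 17150: Q = 58.848.
Holding P constant, ∂Q/∂Y = 73.4/Y = 0.00427988.
η_Y = (∂Q/∂Y)·(Y/Q) = 0.00427988 × (17150/58.848) = 1.25.
Since η > 1, this is a luxury.

1.25 (luxury)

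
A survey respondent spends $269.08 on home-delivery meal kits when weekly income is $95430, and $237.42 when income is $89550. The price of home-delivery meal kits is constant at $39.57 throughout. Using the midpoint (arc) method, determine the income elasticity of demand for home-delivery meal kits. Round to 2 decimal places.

1.97

With a constant price, Q₁ = 269.08/39.57 = 6.800 and Q₂ = 237.42/39.57 = 6.000 (equivalently, work directly with expenditure since P cancels).
Midpoint %ΔQ = (237.42 − 269.08)/253.25 = -0.12501; midpoint %ΔI = (89550 − 95430)/92490 = -0.06357.
η = -0.12501 / -0.06357 = 1.97.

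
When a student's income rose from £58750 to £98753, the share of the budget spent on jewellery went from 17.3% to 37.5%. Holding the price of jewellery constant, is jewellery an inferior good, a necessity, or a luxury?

luxury

The budget share rises as income rises, so η > 1.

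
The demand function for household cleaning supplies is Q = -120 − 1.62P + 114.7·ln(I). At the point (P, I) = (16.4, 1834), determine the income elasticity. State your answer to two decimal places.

0.16

At P = 16.4, I = 1834: Q = 715.317.
Holding P constant, ∂Q/∂I = 114.7/I = 0.0625409.
η_I = (∂Q/∂I)·(I/Q) = 0.0625409 × (1834/715.317) = 0.16.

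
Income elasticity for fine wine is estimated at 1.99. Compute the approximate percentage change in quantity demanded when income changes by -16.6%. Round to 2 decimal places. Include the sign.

-33.03%

%ΔQ ≈ η × %ΔI = 1.99 × (-16.6%) = -33.03%.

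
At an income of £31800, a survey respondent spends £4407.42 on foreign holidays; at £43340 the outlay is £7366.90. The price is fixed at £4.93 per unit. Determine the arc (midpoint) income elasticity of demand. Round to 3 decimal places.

With a constant price, Q₁ = 4407.42/4.93 = 894.000 and Q₂ = 7366.90/4.93 = 1494.300 (equivalently, work directly with expenditure since P cancels).
Midpoint %ΔQ = (7366.90 − 4407.42)/5887.16 = 0.50270; midpoint %ΔI = (43340 − 31800)/37570 = 0.30716.
η = 0.50270 / 0.30716 = 1.637.

1.637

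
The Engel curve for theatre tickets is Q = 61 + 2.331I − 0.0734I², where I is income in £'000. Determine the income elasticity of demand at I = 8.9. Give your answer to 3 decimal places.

0.120

At I = 8.9: Q = 75.9319.
dQ/dI = 2.331 − 0.1468I = 1.02448.
η = (dQ/dI)·(I/Q) = 1.02448 × (8.9/75.9319) = 0.120.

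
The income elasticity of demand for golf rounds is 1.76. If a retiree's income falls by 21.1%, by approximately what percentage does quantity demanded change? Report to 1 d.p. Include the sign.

%ΔQ ≈ η × %ΔI = 1.76 × (-21.1%) = -37.1%.

-37.1%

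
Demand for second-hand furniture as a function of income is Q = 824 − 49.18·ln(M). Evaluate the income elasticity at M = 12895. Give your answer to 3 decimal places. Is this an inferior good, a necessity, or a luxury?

-0.137 (inferior good)

At M = 12895: Q = 358.531.
dQ/dM = -49.18/M = -0.00381388 at this income.
η = (dQ/dM)·(M/Q) = -0.00381388 × (12895/358.531) = -0.137.
Since η < 0, the good is an inferior good.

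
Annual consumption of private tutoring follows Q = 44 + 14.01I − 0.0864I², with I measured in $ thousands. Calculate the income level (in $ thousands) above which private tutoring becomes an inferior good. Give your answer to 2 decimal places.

dQ/dI = 14.01 − 0.1728I.
The good is inferior where dQ/dI < 0. Setting dQ/dI = 0 gives I = 14.01 / 0.1728 = 81.08.

81.08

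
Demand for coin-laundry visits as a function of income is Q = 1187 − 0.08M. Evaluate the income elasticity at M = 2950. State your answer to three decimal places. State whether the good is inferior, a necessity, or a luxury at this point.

-0.248 (inferior good)

At M = 2950: Q = 951.000.
dQ/dM = −0.08.
η = (dQ/dM)·(M/Q) = -0.08 × (2950/951.000) = -0.248.
Since η < 0, the good is an inferior good.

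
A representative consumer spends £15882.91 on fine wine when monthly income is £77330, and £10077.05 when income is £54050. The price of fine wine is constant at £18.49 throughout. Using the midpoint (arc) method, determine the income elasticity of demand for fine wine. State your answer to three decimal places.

1.262

With a constant price, Q₁ = 15882.91/18.49 = 859.000 and Q₂ = 10077.05/18.49 = 545.000 (equivalently, work directly with expenditure since P cancels).
Midpoint %ΔQ = (10077.05 − 15882.91)/12979.98 = -0.44729; midpoint %ΔI = (54050 − 77330)/65690 = -0.35439.
η = -0.44729 / -0.35439 = 1.262.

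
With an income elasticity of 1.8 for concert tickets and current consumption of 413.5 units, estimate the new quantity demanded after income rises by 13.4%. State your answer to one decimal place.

513.2

%ΔQ ≈ η × %ΔI = 1.8 × 13.4% = 24.12%.
New Q ≈ 413.5 × (1 + 0.2412) = 513.2.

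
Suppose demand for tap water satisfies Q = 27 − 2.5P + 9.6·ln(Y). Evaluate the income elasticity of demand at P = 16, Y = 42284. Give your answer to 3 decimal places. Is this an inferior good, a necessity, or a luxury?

At P = 16, Y = 42284: Q = 89.261.
Holding P constant, ∂Q/∂Y = 9.6/Y = 0.000227036.
η_Y = (∂Q/∂Y)·(Y/Q) = 0.000227036 × (42284/89.261) = 0.108.
Since 0 < η < 1, this is a necessity.

0.108 (necessity)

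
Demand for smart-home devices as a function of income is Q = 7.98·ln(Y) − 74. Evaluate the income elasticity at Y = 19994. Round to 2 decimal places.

At Y = 19994: Q = 5.027.
dQ/dY = 7.98/Y = 0.00039912 at this income.
η = (dQ/dY)·(Y/Q) = 0.00039912 × (19994/5.027) = 1.59.

1.59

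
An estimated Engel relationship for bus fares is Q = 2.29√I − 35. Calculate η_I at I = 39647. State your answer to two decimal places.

0.54

At I = 39647: Q = 420.975.
dQ/dI = 2.29/(2√I) = 0.00575043 at this income.
η = (dQ/dI)·(I/Q) = 0.00575043 × (39647/420.975) = 0.54.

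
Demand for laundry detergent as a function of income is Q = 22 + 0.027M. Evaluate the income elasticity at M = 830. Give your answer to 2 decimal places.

At M = 830: Q = 44.410.
dQ/dM = 0.027.
η = (dQ/dM)·(M/Q) = 0.027 × (830/44.410) = 0.50.

0.50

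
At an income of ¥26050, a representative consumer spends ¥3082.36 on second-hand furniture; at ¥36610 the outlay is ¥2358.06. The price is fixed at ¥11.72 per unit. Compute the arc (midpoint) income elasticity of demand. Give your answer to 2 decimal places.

-0.79

With a constant price, Q₁ = 3082.36/11.72 = 263.000 and Q₂ = 2358.06/11.72 = 201.200 (equivalently, work directly with expenditure since P cancels).
Midpoint %ΔQ = (2358.06 − 3082.36)/2720.21 = -0.26627; midpoint %ΔI = (36610 − 26050)/31330 = 0.33706.
η = -0.26627 / 0.33706 = -0.79.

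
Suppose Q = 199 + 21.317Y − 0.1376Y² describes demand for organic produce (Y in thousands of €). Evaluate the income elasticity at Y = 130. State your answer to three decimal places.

At Y = 130: Q = 644.7700.
dQ/dY = 21.317 − 0.2752Y = -14.45900.
η = (dQ/dY)·(Y/Q) = -14.45900 × (130/644.7700) = -2.915.

-2.915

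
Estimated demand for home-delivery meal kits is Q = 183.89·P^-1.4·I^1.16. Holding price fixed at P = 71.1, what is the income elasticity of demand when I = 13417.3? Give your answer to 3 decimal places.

1.160

For a multiplicative demand Q = A·P^α·I^β, the income elasticity is β everywhere.
Here β = 1.16, so η = 1.160.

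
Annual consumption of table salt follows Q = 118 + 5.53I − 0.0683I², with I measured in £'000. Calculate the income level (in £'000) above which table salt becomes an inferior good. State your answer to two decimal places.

40.48

dQ/dI = 5.53 − 0.1366I.
The good is inferior where dQ/dI < 0. Setting dQ/dI = 0 gives I = 5.53 / 0.1366 = 40.48.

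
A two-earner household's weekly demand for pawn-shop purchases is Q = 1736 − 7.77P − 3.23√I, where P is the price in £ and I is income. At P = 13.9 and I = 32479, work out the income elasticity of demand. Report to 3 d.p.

-0.278

At P = 13.9, I = 32479: Q = 1045.889.
Holding P constant, ∂Q/∂I = -3.23/(2√I) = -0.0089613.
η_I = (∂Q/∂I)·(I/Q) = -0.0089613 × (32479/1045.889) = -0.278.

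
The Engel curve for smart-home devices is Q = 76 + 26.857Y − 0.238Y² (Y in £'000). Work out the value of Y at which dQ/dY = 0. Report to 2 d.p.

dQ/dY = 26.857 − 0.476Y.
The good is inferior where dQ/dY < 0. Setting dQ/dY = 0 gives Y = 26.857 / 0.476 = 56.42.

56.42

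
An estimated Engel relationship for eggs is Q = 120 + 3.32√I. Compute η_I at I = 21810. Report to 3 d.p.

0.402

At I = 21810: Q = 610.305.
dQ/dI = 3.32/(2√I) = 0.0112404 at this income.
η = (dQ/dI)·(I/Q) = 0.0112404 × (21810/610.305) = 0.402.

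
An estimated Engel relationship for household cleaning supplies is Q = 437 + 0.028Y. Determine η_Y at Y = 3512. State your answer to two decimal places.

0.18

At Y = 3512: Q = 535.336.
dQ/dY = 0.028.
η = (dQ/dY)·(Y/Q) = 0.028 × (3512/535.336) = 0.18.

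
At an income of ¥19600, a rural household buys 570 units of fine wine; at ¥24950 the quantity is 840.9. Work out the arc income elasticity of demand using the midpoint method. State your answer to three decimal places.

ΔQ = 840.9 − 570 = 270.9; midpoint Q̄ = (570 + 840.9)/2 = 705.45.
ΔI = 24950 − 19600 = 5350; midpoint Ī = (19600 + 24950)/2 = 22275.
η = (ΔQ/Q̄) ÷ (ΔI/Ī) = (270.9/705.45) ÷ (5350/22275) = 1.599.

1.599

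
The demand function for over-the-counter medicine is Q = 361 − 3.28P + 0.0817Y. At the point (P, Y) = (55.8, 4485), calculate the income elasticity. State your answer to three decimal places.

At P = 55.8, Y = 4485: Q = 544.401.
Holding P constant, ∂Q/∂Y = 0.0817.
η_Y = (∂Q/∂Y)·(Y/Q) = 0.0817 × (4485/544.401) = 0.673.

0.673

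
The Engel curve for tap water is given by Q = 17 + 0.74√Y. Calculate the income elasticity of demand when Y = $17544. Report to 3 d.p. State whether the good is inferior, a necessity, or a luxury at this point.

0.426 (necessity)

At Y = 17544: Q = 115.016.
dQ/dY = 0.74/(2√Y) = 0.00279343 at this income.
η = (dQ/dY)·(Y/Q) = 0.00279343 × (17544/115.016) = 0.426.
Since 0 < η < 1, the good is a necessity.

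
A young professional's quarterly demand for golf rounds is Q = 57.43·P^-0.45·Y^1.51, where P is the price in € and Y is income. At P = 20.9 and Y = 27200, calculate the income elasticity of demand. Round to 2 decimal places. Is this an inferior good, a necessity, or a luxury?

For a multiplicative demand Q = A·P^α·Y^β, the income elasticity is β everywhere.
Here β = 1.51, so η = 1.51.
Since η > 1, this is a luxury.

1.51 (luxury)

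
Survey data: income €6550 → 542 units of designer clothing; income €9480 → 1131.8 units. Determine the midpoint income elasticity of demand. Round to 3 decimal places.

1.928

ΔQ = 1131.8 − 542 = 589.8; midpoint Q̄ = (542 + 1131.8)/2 = 836.9.
ΔI = 9480 − 6550 = 2930; midpoint Ī = (6550 + 9480)/2 = 8015.
η = (ΔQ/Q̄) ÷ (ΔI/Ī) = (589.8/836.9) ÷ (2930/8015) = 1.928.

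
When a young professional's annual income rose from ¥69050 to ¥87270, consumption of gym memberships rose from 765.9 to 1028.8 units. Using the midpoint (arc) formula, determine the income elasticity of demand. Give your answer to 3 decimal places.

ΔQ = 1028.8 − 765.9 = 262.9; midpoint Q̄ = (765.9 + 1028.8)/2 = 897.35.
ΔI = 87270 − 69050 = 18220; midpoint Ī = (69050 + 87270)/2 = 78160.
η = (ΔQ/Q̄) ÷ (ΔI/Ī) = (262.9/897.35) ÷ (18220/78160) = 1.257.

1.257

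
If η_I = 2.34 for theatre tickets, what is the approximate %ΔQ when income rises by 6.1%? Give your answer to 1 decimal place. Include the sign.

14.3%

%ΔQ ≈ η × %ΔI = 2.34 × 6.1% = 14.3%.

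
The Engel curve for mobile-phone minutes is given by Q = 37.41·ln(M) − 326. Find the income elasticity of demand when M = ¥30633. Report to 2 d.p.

At M = 30633: Q = 60.439.
dQ/dM = 37.41/M = 0.00122123 at this income.
η = (dQ/dM)·(M/Q) = 0.00122123 × (30633/60.439) = 0.62.

0.62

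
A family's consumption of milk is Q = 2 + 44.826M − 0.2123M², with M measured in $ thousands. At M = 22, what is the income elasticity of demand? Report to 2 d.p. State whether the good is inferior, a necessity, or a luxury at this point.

0.88 (necessity)

At M = 22: Q = 885.4188.
dQ/dM = 44.826 − 0.4246M = 35.48480.
η = (dQ/dM)·(M/Q) = 35.48480 × (22/885.4188) = 0.88.
0 < η < 1 ⇒ necessity.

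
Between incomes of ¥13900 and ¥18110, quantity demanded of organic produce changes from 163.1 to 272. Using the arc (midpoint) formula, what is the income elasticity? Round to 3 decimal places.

1.903

ΔQ = 272 − 163.1 = 108.9; midpoint Q̄ = (163.1 + 272)/2 = 217.55.
ΔI = 18110 − 13900 = 4210; midpoint Ī = (13900 + 18110)/2 = 16005.
η = (ΔQ/Q̄) ÷ (ΔI/Ī) = (108.9/217.55) ÷ (4210/16005) = 1.903.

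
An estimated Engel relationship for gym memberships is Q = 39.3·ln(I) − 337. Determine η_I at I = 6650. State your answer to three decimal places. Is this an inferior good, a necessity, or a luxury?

4.399 (luxury)

At I = 6650: Q = 8.933.
dQ/dI = 39.3/I = 0.00590977 at this income.
η = (dQ/dI)·(I/Q) = 0.00590977 × (6650/8.933) = 4.399.
Since η > 1, the good is a luxury.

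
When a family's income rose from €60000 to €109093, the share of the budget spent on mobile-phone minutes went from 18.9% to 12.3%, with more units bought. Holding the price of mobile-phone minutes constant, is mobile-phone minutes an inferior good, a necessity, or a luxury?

necessity

Quantity rises but the budget share falls as income rises, so 0 < η < 1.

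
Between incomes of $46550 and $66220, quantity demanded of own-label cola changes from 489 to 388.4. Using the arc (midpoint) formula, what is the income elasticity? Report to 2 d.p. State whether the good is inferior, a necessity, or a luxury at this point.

-0.66 (inferior good)

ΔQ = 388.4 − 489 = -100.6; midpoint Q̄ = (489 + 388.4)/2 = 438.7.
ΔI = 66220 − 46550 = 19670; midpoint Ī = (46550 + 66220)/2 = 56385.
η = (ΔQ/Q̄) ÷ (ΔI/Ī) = (-100.6/438.7) ÷ (19670/56385) = -0.66.
η < 0 ⇒ inferior good.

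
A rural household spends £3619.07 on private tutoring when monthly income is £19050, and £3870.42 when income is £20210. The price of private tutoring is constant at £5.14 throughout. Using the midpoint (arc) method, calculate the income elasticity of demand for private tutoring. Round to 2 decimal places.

With a constant price, Q₁ = 3619.07/5.14 = 704.099 and Q₂ = 3870.42/5.14 = 753.000 (equivalently, work directly with expenditure since P cancels).
Midpoint %ΔQ = (3870.42 − 3619.07)/3744.75 = 0.06712; midpoint %ΔI = (20210 − 19050)/19630 = 0.05909.
η = 0.06712 / 0.05909 = 1.14.

1.14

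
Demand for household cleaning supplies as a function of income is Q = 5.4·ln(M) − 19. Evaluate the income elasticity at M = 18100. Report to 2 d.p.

At M = 18100: Q = 33.940.
dQ/dM = 5.4/M = 0.000298343 at this income.
η = (dQ/dM)·(M/Q) = 0.000298343 × (18100/33.940) = 0.16.

0.16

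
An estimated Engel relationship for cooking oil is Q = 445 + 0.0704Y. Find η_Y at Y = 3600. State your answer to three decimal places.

At Y = 3600: Q = 698.440.
dQ/dY = 0.0704.
η = (dQ/dY)·(Y/Q) = 0.0704 × (3600/698.440) = 0.363.

0.363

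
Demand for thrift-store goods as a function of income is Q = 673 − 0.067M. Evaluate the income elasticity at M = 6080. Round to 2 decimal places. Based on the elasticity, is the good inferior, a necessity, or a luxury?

At M = 6080: Q = 265.640.
dQ/dM = −0.067.
η = (dQ/dM)·(M/Q) = -0.067 × (6080/265.640) = -1.53.
Since η < 0, the good is an inferior good.

-1.53 (inferior good)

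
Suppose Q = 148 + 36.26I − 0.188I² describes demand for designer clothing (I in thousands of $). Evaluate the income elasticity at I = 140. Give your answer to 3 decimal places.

At I = 140: Q = 1539.6000.
dQ/dI = 36.26 − 0.376I = -16.38000.
η = (dQ/dI)·(I/Q) = -16.38000 × (140/1539.6000) = -1.489.

-1.489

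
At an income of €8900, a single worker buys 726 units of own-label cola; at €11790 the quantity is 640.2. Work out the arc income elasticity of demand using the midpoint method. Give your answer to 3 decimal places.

ΔQ = 640.2 − 726 = -85.8; midpoint Q̄ = (726 + 640.2)/2 = 683.1.
ΔI = 11790 − 8900 = 2890; midpoint Ī = (8900 + 11790)/2 = 10345.
η = (ΔQ/Q̄) ÷ (ΔI/Ī) = (-85.8/683.1) ÷ (2890/10345) = -0.450.

-0.450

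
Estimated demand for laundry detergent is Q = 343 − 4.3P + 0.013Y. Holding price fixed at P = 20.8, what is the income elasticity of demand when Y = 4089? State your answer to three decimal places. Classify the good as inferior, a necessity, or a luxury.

0.173 (necessity)

At P = 20.8, Y = 4089: Q = 306.717.
Holding P constant, ∂Q/∂Y = 0.013.
η_Y = (∂Q/∂Y)·(Y/Q) = 0.013 × (4089/306.717) = 0.173.
Since 0 < η < 1, this is a necessity.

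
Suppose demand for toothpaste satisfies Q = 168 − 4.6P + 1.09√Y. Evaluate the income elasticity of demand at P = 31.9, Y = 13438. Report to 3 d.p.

At P = 31.9, Y = 13438: Q = 147.615.
Holding P constant, ∂Q/∂Y = 1.09/(2√Y) = 0.00470142.
η_Y = (∂Q/∂Y)·(Y/Q) = 0.00470142 × (13438/147.615) = 0.428.

0.428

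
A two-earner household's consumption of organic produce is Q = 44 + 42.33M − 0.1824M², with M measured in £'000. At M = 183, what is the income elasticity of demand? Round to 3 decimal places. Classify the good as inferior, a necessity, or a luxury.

-2.658 (inferior good)

At M = 183: Q = 1681.9964.
dQ/dM = 42.33 − 0.3648M = -24.42840.
η = (dQ/dM)·(M/Q) = -24.42840 × (183/1681.9964) = -2.658.
η < 0 ⇒ inferior good.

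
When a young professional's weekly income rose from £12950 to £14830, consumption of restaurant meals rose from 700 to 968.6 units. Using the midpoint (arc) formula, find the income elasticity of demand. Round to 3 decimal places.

ΔQ = 968.6 − 700 = 268.6; midpoint Q̄ = (700 + 968.6)/2 = 834.3.
ΔI = 14830 − 12950 = 1880; midpoint Ī = (12950 + 14830)/2 = 13890.
η = (ΔQ/Q̄) ÷ (ΔI/Ī) = (268.6/834.3) ÷ (1880/13890) = 2.379.

2.379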